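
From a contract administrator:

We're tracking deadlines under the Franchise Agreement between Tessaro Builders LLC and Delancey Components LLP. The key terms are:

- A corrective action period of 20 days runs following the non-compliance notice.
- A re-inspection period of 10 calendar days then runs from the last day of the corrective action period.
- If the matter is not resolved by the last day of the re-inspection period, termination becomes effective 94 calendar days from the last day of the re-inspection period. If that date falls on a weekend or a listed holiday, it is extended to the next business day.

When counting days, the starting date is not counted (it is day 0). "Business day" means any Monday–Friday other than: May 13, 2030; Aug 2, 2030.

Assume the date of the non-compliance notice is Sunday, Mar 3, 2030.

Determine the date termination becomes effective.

Adding 20 calendar days to Mar 3, 2030 gives Mar 23, 2030, which is the last day of the corrective action period.
The last day of the re-inspection period: Mar 23, 2030 + 10 days = Apr 2, 2030.
Adding 94 calendar days to Apr 2, 2030 gives Jul 5, 2030, which is the date termination becomes effective. Jul 5, 2030 is a Friday and is not a listed holiday, so no roll-forward applies.

Jul 5, 2030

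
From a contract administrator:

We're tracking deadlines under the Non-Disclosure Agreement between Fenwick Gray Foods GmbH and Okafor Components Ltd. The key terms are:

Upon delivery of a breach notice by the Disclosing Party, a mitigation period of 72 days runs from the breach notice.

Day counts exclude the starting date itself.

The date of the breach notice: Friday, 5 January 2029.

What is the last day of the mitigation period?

18 March 2029

The last day of the mitigation period: 72 calendar days after 5 January 2029 is 18 March 2029.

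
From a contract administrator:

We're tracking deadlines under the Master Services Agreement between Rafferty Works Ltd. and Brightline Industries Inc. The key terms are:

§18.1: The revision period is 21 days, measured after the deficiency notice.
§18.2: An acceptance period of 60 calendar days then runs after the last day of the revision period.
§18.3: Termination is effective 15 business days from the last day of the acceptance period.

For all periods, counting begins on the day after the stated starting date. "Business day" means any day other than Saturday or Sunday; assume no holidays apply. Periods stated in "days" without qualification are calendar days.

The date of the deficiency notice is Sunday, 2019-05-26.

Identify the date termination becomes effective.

The last day of the revision period: 2019-05-26 + 21 days = 2019-06-16.
Adding 60 calendar days to 2019-06-16 gives 2019-08-15, which is the last day of the acceptance period.
The date termination becomes effective: counting 15 business days from Thursday, 2019-08-15 (Aug 16, Aug 19, Aug 20, Aug 21, …, Sep 3, Sep 4, Sep 5, skipping weekends) reaches Thursday, 2019-09-05.

2019-09-05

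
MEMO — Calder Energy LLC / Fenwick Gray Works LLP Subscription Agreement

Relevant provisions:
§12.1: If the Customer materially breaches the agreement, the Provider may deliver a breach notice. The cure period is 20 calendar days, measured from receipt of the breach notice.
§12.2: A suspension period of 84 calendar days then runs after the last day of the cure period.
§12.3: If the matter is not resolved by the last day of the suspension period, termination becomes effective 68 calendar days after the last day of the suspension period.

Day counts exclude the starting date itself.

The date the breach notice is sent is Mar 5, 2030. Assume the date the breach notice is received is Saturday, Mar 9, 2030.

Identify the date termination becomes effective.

Aug 28, 2030

Adding 20 calendar days to Mar 9, 2030 gives Mar 29, 2030, which is the last day of the cure period.
Adding 84 calendar days to Mar 29, 2030 gives Jun 21, 2030, which is the last day of the suspension period.
Adding 68 calendar days to Jun 21, 2030 gives Aug 28, 2030, which is the date termination becomes effective.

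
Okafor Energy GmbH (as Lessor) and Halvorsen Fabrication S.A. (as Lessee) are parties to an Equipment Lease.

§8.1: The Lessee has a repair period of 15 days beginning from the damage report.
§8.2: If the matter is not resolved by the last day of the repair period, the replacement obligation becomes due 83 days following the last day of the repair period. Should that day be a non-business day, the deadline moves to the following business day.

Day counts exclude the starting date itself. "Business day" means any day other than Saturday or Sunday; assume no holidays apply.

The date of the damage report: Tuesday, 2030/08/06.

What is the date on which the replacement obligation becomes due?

2030/11/12

The last day of the repair period: 15 calendar days after 2030/08/06 is 2030/08/21.
The date on which the replacement obligation becomes due: 2030/08/21 + 83 days = 2030/11/12. 2030/11/12 is a Tuesday, so no roll-forward applies.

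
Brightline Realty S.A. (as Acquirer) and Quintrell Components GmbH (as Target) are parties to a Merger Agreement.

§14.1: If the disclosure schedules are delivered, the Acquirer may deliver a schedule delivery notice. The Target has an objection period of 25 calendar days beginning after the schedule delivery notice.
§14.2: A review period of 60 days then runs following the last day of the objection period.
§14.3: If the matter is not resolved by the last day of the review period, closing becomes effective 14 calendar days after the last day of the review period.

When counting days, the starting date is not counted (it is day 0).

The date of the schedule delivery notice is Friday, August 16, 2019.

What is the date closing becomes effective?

The last day of the objection period: 25 calendar days after August 16, 2019 is September 10, 2019.
The last day of the review period: 60 calendar days after September 10, 2019 is November 9, 2019.
The date closing becomes effective: 14 calendar days after November 9, 2019 is November 23, 2019.

November 23, 2019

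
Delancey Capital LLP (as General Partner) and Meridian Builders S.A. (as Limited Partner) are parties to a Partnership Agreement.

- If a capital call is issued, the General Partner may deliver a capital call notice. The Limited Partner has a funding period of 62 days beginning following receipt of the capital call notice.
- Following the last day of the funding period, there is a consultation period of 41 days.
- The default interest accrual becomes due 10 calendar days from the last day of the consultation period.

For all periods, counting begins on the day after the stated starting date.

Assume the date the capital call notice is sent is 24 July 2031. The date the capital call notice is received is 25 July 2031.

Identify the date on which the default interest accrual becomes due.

The last day of the funding period: 25 July 2031 + 62 days = 25 September 2031.
The last day of the consultation period: 41 calendar days after 25 September 2031 is 5 November 2031.
The date on which the default interest accrual becomes due: 10 calendar days after 5 November 2031 is 15 November 2031.

15 November 2031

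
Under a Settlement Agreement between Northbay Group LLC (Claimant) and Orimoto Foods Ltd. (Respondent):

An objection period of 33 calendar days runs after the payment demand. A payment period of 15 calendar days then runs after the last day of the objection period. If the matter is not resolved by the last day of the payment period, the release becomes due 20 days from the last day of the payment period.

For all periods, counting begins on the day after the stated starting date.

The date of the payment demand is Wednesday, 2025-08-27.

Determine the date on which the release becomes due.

2025-11-03

Adding 33 calendar days to 2025-08-27 gives 2025-09-29, which is the last day of the objection period.
The last day of the payment period: 15 calendar days after 2025-09-29 is 2025-10-14.
The date on which the release becomes due: 20 calendar days after 2025-10-14 is 2025-11-03.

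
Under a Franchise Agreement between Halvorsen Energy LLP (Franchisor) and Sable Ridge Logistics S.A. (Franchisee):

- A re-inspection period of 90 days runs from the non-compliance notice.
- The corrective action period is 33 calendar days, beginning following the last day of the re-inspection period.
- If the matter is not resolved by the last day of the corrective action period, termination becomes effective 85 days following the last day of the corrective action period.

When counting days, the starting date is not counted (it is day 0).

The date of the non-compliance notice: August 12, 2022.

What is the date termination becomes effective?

March 8, 2023

The last day of the re-inspection period: 90 calendar days after August 12, 2022 is November 10, 2022.
Adding 33 calendar days to November 10, 2022 gives December 13, 2022, which is the last day of the corrective action period.
The date termination becomes effective: 85 calendar days after December 13, 2022 is March 8, 2023.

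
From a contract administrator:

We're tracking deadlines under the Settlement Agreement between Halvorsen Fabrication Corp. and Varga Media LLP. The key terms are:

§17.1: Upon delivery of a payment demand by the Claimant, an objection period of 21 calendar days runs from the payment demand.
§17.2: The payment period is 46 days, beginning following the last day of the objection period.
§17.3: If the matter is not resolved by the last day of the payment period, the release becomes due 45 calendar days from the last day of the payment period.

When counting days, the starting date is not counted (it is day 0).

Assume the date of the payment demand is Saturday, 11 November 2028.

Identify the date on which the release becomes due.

Adding 21 calendar days to 11 November 2028 gives 2 December 2028, which is the last day of the objection period.
The last day of the payment period: 2 December 2028 + 46 days = 17 January 2029.
Adding 45 calendar days to 17 January 2029 gives 3 March 2029, which is the date on which the release becomes due.

3 March 2029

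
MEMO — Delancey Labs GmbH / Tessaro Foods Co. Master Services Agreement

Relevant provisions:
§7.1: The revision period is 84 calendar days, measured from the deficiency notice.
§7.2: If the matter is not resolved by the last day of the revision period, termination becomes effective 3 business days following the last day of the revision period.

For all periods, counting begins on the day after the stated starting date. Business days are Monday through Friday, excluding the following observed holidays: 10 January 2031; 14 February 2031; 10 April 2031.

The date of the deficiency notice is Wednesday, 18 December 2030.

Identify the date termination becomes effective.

17 March 2031

The last day of the revision period: 84 calendar days after 18 December 2030 is 12 March 2031.
From Wednesday, 12 March 2031, 3 business days (Mar 13, Mar 14, Mar 17, skipping weekends) brings us to Monday, 17 March 2031, which is the date termination becomes effective.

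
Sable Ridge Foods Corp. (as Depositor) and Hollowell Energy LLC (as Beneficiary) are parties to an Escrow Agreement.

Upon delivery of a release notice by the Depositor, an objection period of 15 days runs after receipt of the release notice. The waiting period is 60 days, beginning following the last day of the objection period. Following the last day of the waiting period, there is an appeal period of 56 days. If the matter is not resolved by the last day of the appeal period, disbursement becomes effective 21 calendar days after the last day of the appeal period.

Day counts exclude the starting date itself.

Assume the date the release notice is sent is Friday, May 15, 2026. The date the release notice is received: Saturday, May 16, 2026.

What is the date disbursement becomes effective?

The last day of the objection period: May 16, 2026 + 15 days = May 31, 2026.
The last day of the waiting period: 60 calendar days after May 31, 2026 is Jul 30, 2026.
The last day of the appeal period: Jul 30, 2026 + 56 days = Sep 24, 2026.
The date disbursement becomes effective: Sep 24, 2026 + 21 days = Oct 15, 2026.

Oct 15, 2026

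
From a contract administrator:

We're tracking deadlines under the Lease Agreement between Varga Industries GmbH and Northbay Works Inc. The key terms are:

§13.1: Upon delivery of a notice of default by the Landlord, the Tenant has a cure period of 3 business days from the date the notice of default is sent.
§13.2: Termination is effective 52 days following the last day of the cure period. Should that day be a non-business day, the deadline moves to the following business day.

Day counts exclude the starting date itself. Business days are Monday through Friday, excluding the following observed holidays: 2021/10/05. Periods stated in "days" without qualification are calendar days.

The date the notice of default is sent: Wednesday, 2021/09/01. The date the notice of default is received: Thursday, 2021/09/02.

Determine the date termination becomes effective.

2021/10/28

From Wednesday, 2021/09/01, 3 business days (Sep 2, Sep 3, Sep 6, skipping weekends) brings us to Monday, 2021/09/06, which is the last day of the cure period.
The date termination becomes effective: 2021/09/06 + 52 days = 2021/10/28. 2021/10/28 is a Thursday and is not a listed holiday, so no roll-forward applies.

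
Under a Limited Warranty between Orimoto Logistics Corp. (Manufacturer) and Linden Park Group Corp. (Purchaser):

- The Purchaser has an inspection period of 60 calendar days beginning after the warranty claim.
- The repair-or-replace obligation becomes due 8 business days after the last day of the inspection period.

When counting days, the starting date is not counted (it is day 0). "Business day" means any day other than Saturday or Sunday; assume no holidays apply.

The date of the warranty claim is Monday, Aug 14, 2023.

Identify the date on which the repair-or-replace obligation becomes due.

The last day of the inspection period: Aug 14, 2023 + 60 days = Oct 13, 2023.
The date on which the repair-or-replace obligation becomes due: 8 business days after Friday, Oct 13, 2023, skipping weekends — Oct 16, Oct 17, Oct 18, Oct 19, Oct 20, Oct 23, Oct 24, Oct 25 — lands on Wednesday, Oct 25, 2023.

Oct 25, 2023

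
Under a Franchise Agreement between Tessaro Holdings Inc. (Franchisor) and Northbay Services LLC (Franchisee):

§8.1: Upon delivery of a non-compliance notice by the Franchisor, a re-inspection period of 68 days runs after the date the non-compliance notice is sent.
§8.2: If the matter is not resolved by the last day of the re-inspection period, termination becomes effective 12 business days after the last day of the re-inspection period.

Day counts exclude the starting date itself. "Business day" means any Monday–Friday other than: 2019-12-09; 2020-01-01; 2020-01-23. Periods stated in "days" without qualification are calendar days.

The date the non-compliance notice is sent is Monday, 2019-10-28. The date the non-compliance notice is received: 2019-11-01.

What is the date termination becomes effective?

The last day of the re-inspection period: 2019-10-28 + 68 days = 2020-01-04.
The date termination becomes effective: 12 business days after Saturday, 2020-01-04, skipping weekends — Jan 6, Jan 7, Jan 8, Jan 9, …, Jan 17, Jan 20, Jan 21 — lands on Tuesday, 2020-01-21.

2020-01-21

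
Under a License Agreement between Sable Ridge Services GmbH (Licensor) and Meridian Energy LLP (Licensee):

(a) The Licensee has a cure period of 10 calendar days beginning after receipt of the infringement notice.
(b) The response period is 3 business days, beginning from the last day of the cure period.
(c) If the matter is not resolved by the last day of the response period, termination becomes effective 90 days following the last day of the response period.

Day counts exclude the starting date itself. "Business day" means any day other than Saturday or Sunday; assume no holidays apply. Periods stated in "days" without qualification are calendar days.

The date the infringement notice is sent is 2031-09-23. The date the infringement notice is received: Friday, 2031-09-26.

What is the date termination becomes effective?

2032-01-07

The last day of the cure period: 10 calendar days after 2031-09-26 is 2031-10-06.
The last day of the response period: counting 3 business days from Monday, 2031-10-06 (Oct 7, Oct 8, Oct 9, skipping weekends) reaches Thursday, 2031-10-09.
The date termination becomes effective: 2031-10-09 + 90 days = 2032-01-07.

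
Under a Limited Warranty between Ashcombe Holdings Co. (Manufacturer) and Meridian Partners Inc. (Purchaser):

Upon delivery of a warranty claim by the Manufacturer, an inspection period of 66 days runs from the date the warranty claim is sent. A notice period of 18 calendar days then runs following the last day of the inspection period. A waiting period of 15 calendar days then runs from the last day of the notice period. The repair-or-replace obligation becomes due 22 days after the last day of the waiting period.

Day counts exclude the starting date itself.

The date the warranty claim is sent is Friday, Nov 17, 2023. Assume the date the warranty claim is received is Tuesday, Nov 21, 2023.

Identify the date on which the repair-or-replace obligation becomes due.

Mar 17, 2024

Adding 66 calendar days to Nov 17, 2023 gives Jan 22, 2024, which is the last day of the inspection period.
The last day of the notice period: Jan 22, 2024 + 18 days = Feb 9, 2024.
Adding 15 calendar days to Feb 9, 2024 gives Feb 24, 2024, which is the last day of the waiting period.
The date on which the repair-or-replace obligation becomes due: Feb 24, 2024 + 22 days = Mar 17, 2024.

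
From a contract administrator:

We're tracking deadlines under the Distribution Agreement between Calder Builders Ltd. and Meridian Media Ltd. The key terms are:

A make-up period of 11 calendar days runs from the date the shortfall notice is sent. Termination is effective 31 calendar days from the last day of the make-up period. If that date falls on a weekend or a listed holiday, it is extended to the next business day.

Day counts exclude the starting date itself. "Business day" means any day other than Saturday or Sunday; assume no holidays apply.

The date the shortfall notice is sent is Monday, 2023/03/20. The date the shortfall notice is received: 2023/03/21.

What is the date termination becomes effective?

2023/05/01

Adding 11 calendar days to 2023/03/20 gives 2023/03/31, which is the last day of the make-up period.
Adding 31 calendar days to 2023/03/31 gives 2023/05/01, which is the date termination becomes effective. 2023/05/01 is a Monday, so no roll-forward applies.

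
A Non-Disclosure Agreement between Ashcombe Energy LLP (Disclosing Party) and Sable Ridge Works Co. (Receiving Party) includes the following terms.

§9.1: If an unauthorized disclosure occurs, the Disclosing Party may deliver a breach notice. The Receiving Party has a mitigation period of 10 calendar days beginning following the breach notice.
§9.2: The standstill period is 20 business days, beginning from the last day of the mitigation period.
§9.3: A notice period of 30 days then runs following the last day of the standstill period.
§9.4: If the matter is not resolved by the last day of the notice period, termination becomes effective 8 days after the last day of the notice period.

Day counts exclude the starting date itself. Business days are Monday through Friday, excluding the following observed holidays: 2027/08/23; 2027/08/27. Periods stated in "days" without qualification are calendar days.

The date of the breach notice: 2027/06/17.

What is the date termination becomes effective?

The last day of the mitigation period: 10 calendar days after 2027/06/17 is 2027/06/27.
From Sunday, 2027/06/27, 20 business days (Jun 28, Jun 29, Jun 30, Jul 1, …, Jul 21, Jul 22, Jul 23, skipping weekends) brings us to Friday, 2027/07/23, which is the last day of the standstill period.
Adding 30 calendar days to 2027/07/23 gives 2027/08/22, which is the last day of the notice period.
The date termination becomes effective: 2027/08/22 + 8 days = 2027/08/30.

2027/08/30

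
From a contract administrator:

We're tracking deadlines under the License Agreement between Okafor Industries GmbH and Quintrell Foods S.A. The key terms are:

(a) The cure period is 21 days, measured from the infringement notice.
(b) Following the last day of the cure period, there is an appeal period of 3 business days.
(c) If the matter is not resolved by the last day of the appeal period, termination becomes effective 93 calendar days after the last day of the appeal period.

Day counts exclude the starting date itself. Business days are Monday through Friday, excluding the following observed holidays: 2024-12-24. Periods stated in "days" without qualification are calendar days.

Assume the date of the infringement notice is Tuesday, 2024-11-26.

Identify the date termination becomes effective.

2025-03-23

The last day of the cure period: 21 calendar days after 2024-11-26 is 2024-12-17.
The last day of the appeal period: counting 3 business days from Tuesday, 2024-12-17 (Dec 18, Dec 19, Dec 20, skipping weekends) reaches Friday, 2024-12-20.
Adding 93 calendar days to 2024-12-20 gives 2025-03-23, which is the date termination becomes effective.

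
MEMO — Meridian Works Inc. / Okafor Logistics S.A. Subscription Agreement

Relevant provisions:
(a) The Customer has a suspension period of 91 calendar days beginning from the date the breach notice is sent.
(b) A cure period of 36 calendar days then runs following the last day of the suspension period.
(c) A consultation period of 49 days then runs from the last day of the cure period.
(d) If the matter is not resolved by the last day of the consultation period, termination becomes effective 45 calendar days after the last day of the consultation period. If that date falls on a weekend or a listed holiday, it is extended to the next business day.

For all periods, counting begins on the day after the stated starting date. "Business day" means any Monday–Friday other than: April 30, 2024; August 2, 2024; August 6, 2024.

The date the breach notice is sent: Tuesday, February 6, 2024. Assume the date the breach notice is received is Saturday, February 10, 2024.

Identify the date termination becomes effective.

September 16, 2024

The last day of the suspension period: 91 calendar days after February 6, 2024 is May 7, 2024.
Adding 36 calendar days to May 7, 2024 gives June 12, 2024, which is the last day of the cure period.
The last day of the consultation period: 49 calendar days after June 12, 2024 is July 31, 2024.
Adding 45 calendar days to July 31, 2024 gives September 14, 2024, which is the date termination becomes effective. That falls on a Saturday, so it rolls to the next business day, Monday, September 16, 2024.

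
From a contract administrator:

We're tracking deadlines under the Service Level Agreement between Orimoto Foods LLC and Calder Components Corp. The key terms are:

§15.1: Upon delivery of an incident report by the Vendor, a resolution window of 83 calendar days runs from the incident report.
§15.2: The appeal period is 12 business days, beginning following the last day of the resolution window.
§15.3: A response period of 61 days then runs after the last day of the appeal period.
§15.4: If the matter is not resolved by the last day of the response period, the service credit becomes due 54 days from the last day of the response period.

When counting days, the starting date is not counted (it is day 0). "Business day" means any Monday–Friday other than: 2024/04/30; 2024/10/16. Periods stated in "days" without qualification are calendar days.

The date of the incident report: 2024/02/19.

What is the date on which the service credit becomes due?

2024/09/20

Adding 83 calendar days to 2024/02/19 gives 2024/05/12, which is the last day of the resolution window.
From Sunday, 2024/05/12, 12 business days (May 13, May 14, May 15, May 16, …, May 24, May 27, May 28, skipping weekends) brings us to Tuesday, 2024/05/28, which is the last day of the appeal period.
The last day of the response period: 2024/05/28 + 61 days = 2024/07/28.
Adding 54 calendar days to 2024/07/28 gives 2024/09/20, which is the date on which the service credit becomes due.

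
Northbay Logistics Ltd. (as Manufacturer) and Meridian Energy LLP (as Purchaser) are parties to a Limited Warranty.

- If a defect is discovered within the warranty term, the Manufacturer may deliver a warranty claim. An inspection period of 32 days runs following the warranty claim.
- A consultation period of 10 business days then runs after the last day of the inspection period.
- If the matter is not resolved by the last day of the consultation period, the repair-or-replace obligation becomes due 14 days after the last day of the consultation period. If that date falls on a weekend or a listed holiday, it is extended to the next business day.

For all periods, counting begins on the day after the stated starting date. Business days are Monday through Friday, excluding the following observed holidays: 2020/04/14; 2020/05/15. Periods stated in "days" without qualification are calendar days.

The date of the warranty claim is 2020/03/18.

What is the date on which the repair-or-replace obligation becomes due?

The last day of the inspection period: 2020/03/18 + 32 days = 2020/04/19.
The last day of the consultation period: counting 10 business days from Sunday, 2020/04/19 (Apr 20, Apr 21, Apr 22, Apr 23, Apr 24, Apr 27, Apr 28, Apr 29, Apr 30, May 1, skipping weekends) reaches Friday, 2020/05/01.
The date on which the repair-or-replace obligation becomes due: 14 calendar days after 2020/05/01 is 2020/05/15. That falls on Friday, a listed holiday, so it rolls to the next business day, Monday, 2020/05/18.

2020/05/18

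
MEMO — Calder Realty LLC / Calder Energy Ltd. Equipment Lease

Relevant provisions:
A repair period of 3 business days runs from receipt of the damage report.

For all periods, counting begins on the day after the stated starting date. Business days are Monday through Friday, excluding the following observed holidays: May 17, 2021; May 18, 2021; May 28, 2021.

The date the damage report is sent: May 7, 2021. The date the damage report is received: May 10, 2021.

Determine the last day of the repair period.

The last day of the repair period: counting 3 business days from Monday, May 10, 2021 (May 11, May 12, May 13, skipping weekends) reaches Thursday, May 13, 2021.

May 13, 2021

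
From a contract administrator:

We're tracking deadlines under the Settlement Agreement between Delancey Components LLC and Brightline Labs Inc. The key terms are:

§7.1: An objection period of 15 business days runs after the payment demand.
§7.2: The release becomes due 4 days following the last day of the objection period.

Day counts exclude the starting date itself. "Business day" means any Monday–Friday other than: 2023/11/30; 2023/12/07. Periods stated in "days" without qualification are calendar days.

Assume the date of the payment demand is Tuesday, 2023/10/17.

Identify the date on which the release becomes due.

2023/11/11

The last day of the objection period: 15 business days after Tuesday, 2023/10/17, skipping weekends — Oct 18, Oct 19, Oct 20, Oct 23, …, Nov 3, Nov 6, Nov 7 — lands on Tuesday, 2023/11/07.
The date on which the release becomes due: 2023/11/07 + 4 days = 2023/11/11.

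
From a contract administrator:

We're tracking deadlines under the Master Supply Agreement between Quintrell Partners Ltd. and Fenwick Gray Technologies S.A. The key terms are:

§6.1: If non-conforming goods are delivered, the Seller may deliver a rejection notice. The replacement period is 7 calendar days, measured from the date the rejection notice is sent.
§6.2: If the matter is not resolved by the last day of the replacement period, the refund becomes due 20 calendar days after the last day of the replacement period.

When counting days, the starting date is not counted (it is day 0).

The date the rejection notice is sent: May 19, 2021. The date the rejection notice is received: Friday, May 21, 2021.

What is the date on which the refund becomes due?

June 15, 2021

The last day of the replacement period: May 19, 2021 + 7 days = May 26, 2021.
The date on which the refund becomes due: 20 calendar days after May 26, 2021 is June 15, 2021.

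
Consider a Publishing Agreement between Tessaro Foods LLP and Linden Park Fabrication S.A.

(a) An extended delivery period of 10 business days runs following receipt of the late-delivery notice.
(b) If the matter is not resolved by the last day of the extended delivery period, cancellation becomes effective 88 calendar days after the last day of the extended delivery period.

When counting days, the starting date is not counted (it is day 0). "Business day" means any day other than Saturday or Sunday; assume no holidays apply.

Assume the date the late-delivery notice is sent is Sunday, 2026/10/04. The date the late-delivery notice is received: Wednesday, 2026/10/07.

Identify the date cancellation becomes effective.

The last day of the extended delivery period: counting 10 business days from Wednesday, 2026/10/07 (Oct 8, Oct 9, Oct 12, Oct 13, Oct 14, Oct 15, Oct 16, Oct 19, Oct 20, Oct 21, skipping weekends) reaches Wednesday, 2026/10/21.
Adding 88 calendar days to 2026/10/21 gives 2027/01/17, which is the date cancellation becomes effective.

2027/01/17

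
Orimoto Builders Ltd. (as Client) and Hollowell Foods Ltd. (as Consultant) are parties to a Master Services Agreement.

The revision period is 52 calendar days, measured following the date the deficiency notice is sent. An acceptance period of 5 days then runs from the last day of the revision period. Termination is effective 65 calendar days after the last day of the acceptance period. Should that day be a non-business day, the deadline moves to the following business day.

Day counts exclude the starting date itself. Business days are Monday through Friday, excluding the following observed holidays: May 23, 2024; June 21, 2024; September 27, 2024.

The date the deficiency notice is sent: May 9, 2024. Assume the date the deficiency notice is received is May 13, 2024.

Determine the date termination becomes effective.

The last day of the revision period: May 9, 2024 + 52 days = June 30, 2024.
The last day of the acceptance period: June 30, 2024 + 5 days = July 5, 2024.
Adding 65 calendar days to July 5, 2024 gives September 8, 2024, which is the date termination becomes effective. That falls on a Sunday, so it rolls to the next business day, Monday, September 9, 2024.

September 9, 2024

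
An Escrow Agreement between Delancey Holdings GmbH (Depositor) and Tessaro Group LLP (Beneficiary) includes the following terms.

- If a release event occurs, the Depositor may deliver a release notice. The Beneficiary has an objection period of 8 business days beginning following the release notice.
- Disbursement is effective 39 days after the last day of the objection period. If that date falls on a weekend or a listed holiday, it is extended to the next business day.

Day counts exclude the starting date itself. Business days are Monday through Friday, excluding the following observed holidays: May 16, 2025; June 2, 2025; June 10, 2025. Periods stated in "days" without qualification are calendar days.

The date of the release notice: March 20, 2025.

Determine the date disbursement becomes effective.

The last day of the objection period: 8 business days after Thursday, March 20, 2025, skipping weekends — Mar 21, Mar 24, Mar 25, Mar 26, Mar 27, Mar 28, Mar 31, Apr 1 — lands on Tuesday, April 1, 2025.
The date disbursement becomes effective: 39 calendar days after April 1, 2025 is May 10, 2025. That falls on a Saturday, so it rolls to the next business day, Monday, May 12, 2025.

May 12, 2025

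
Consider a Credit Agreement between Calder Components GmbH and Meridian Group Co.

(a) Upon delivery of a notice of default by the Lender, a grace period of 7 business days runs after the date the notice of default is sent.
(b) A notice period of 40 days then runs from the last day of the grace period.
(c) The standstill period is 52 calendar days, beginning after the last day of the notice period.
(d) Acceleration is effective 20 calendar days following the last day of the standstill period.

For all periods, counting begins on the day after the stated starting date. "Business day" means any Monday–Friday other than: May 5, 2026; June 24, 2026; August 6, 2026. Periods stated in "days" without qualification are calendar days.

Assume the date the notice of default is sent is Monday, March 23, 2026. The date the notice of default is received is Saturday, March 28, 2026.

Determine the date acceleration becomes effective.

The last day of the grace period: 7 business days after Monday, March 23, 2026, skipping weekends — Mar 24, Mar 25, Mar 26, Mar 27, Mar 30, Mar 31, Apr 1 — lands on Wednesday, April 1, 2026.
The last day of the notice period: April 1, 2026 + 40 days = May 11, 2026.
Adding 52 calendar days to May 11, 2026 gives July 2, 2026, which is the last day of the standstill period.
The date acceleration becomes effective: 20 calendar days after July 2, 2026 is July 22, 2026.

July 22, 2026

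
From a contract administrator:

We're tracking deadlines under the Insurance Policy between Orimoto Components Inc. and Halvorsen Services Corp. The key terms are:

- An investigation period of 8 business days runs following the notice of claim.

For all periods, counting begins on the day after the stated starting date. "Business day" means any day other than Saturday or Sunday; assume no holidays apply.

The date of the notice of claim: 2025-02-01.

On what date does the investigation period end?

From Saturday, 2025-02-01, 8 business days (Feb 3, Feb 4, Feb 5, Feb 6, Feb 7, Feb 10, Feb 11, Feb 12, skipping weekends) brings us to Wednesday, 2025-02-12, which is the last day of the investigation period.

2025-02-12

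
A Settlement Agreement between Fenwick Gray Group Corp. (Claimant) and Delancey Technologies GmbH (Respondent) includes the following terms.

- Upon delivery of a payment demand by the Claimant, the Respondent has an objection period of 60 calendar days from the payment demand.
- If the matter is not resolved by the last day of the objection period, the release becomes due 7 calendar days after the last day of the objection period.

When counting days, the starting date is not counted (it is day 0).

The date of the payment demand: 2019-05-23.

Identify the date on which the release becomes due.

The last day of the objection period: 2019-05-23 + 60 days = 2019-07-22.
Adding 7 calendar days to 2019-07-22 gives 2019-07-29, which is the date on which the release becomes due.

2019-07-29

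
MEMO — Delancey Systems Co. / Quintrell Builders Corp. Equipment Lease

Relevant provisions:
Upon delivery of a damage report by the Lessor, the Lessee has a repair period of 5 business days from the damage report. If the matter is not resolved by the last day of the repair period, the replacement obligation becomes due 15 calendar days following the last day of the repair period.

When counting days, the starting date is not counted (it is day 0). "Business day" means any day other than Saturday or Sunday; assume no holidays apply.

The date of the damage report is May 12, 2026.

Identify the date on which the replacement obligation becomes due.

June 3, 2026

The last day of the repair period: 5 business days after Tuesday, May 12, 2026, skipping weekends — May 13, May 14, May 15, May 18, May 19 — lands on Tuesday, May 19, 2026.
The date on which the replacement obligation becomes due: May 19, 2026 + 15 days = June 3, 2026.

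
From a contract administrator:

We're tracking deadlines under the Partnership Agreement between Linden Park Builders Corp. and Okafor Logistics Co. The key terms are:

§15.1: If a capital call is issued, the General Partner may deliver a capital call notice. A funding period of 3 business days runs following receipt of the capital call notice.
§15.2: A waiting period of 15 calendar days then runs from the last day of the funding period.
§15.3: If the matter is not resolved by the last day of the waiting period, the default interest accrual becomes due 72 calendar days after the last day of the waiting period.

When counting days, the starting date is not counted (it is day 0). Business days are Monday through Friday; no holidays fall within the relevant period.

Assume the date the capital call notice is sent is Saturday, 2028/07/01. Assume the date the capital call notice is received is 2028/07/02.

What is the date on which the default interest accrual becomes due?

The last day of the funding period: counting 3 business days from Sunday, 2028/07/02 (Jul 3, Jul 4, Jul 5, skipping weekends) reaches Wednesday, 2028/07/05.
Adding 15 calendar days to 2028/07/05 gives 2028/07/20, which is the last day of the waiting period.
The date on which the default interest accrual becomes due: 2028/07/20 + 72 days = 2028/09/30.

2028/09/30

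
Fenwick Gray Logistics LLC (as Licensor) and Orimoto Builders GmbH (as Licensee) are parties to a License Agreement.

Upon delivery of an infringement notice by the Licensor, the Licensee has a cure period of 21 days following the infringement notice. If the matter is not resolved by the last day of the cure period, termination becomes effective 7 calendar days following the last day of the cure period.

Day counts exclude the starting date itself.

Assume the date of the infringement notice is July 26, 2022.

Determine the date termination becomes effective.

August 23, 2022

Adding 21 calendar days to July 26, 2022 gives August 16, 2022, which is the last day of the cure period.
Adding 7 calendar days to August 16, 2022 gives August 23, 2022, which is the date termination becomes effective.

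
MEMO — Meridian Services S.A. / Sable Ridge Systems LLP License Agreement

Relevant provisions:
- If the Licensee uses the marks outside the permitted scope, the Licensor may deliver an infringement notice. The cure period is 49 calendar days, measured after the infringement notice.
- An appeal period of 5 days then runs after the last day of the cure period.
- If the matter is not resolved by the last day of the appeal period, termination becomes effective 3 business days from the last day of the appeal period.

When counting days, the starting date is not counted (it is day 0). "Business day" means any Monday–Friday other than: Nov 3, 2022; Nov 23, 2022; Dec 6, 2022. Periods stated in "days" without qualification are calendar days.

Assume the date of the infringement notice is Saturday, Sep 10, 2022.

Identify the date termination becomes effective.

Nov 8, 2022

The last day of the cure period: 49 calendar days after Sep 10, 2022 is Oct 29, 2022.
The last day of the appeal period: 5 calendar days after Oct 29, 2022 is Nov 3, 2022.
The date termination becomes effective: counting 3 business days from Thursday, Nov 3, 2022 (Nov 4, Nov 7, Nov 8, skipping weekends) reaches Tuesday, Nov 8, 2022.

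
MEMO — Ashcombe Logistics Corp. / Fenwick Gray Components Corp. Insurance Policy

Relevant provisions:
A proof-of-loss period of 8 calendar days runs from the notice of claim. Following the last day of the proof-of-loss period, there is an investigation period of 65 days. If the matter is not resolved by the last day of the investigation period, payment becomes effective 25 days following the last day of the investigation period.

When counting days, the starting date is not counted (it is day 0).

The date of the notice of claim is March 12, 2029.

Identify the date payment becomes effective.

Adding 8 calendar days to March 12, 2029 gives March 20, 2029, which is the last day of the proof-of-loss period.
The last day of the investigation period: 65 calendar days after March 20, 2029 is May 24, 2029.
Adding 25 calendar days to May 24, 2029 gives June 18, 2029, which is the date payment becomes effective.

June 18, 2029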